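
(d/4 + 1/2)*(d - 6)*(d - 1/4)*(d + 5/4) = d^4/4 - 3*d^3/4 - 261*d^2/64 - 43*d/16 + 15/16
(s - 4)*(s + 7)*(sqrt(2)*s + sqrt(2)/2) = sqrt(2)*s^3 + 7*sqrt(2)*s^2/2 - 53*sqrt(2)*s/2 - 14*sqrt(2)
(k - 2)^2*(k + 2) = k^3 - 2*k^2 - 4*k + 8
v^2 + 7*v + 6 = (v + 1)*(v + 6)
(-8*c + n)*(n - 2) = -8*c*n + 16*c + n^2 - 2*n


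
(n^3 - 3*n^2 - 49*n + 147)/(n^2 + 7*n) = n - 10 + 21/n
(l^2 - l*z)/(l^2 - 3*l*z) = (l - z)/(l - 3*z)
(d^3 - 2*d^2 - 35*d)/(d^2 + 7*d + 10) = d*(d - 7)/(d + 2)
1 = 1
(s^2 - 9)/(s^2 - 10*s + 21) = (s + 3)/(s - 7)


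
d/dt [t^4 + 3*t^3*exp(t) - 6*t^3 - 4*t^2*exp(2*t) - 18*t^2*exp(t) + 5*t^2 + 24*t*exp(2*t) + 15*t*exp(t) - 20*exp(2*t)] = 3*t^3*exp(t) + 4*t^3 - 8*t^2*exp(2*t) - 9*t^2*exp(t) - 18*t^2 + 40*t*exp(2*t) - 21*t*exp(t) + 10*t - 16*exp(2*t) + 15*exp(t)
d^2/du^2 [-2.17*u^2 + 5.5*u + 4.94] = -4.34000000000000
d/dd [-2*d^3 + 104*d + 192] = 104 - 6*d^2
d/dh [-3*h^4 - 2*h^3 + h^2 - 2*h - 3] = -12*h^3 - 6*h^2 + 2*h - 2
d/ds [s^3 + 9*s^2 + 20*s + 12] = 3*s^2 + 18*s + 20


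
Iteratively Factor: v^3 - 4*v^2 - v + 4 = (v - 4)*(v^2 - 1) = (v - 4)*(v + 1)*(v - 1)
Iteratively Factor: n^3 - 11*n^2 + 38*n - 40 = (n - 5)*(n^2 - 6*n + 8) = (n - 5)*(n - 2)*(n - 4)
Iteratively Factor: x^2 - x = (x - 1)*(x)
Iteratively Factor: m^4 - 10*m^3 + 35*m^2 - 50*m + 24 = (m - 1)*(m^3 - 9*m^2 + 26*m - 24) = (m - 4)*(m - 1)*(m^2 - 5*m + 6) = (m - 4)*(m - 2)*(m - 1)*(m - 3)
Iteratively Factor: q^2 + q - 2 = (q - 1)*(q + 2)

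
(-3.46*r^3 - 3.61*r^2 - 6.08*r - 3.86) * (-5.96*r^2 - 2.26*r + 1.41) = 20.6216*r^5 + 29.3352*r^4 + 39.5168*r^3 + 31.6563*r^2 + 0.1508*r - 5.4426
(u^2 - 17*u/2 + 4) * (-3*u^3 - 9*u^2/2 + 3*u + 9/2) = -3*u^5 + 21*u^4 + 117*u^3/4 - 39*u^2 - 105*u/4 + 18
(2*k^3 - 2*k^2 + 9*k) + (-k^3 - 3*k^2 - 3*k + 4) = k^3 - 5*k^2 + 6*k + 4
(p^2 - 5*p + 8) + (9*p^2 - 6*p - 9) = 10*p^2 - 11*p - 1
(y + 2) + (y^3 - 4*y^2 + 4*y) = y^3 - 4*y^2 + 5*y + 2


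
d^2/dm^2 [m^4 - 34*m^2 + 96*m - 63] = 12*m^2 - 68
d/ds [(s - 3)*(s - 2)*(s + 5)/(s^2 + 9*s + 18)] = (s^4 + 18*s^3 + 73*s^2 - 60*s - 612)/(s^4 + 18*s^3 + 117*s^2 + 324*s + 324)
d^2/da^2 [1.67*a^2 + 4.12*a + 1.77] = 3.34000000000000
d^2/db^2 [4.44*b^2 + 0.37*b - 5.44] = 8.88000000000000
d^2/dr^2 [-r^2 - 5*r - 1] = -2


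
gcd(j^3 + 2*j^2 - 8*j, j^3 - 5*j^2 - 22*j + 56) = j^2 + 2*j - 8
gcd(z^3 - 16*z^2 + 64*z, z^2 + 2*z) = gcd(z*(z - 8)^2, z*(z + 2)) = z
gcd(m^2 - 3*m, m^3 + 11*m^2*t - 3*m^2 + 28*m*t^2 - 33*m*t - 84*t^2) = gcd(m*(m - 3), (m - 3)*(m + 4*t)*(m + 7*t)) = m - 3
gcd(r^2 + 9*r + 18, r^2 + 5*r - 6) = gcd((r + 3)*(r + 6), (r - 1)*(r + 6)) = r + 6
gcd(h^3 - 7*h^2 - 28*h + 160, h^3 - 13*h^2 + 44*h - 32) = h^2 - 12*h + 32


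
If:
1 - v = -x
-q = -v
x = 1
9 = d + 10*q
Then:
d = -11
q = 2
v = 2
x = 1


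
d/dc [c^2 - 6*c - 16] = 2*c - 6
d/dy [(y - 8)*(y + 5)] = 2*y - 3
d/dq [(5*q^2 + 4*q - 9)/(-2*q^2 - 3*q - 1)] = (-7*q^2 - 46*q - 31)/(4*q^4 + 12*q^3 + 13*q^2 + 6*q + 1)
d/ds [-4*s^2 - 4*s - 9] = -8*s - 4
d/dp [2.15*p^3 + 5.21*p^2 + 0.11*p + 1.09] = 6.45*p^2 + 10.42*p + 0.11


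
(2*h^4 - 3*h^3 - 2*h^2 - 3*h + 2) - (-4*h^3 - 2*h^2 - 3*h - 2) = 2*h^4 + h^3 + 4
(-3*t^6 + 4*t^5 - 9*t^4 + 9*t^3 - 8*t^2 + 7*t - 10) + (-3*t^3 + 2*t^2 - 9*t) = -3*t^6 + 4*t^5 - 9*t^4 + 6*t^3 - 6*t^2 - 2*t - 10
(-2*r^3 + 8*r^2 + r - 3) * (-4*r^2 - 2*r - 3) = 8*r^5 - 28*r^4 - 14*r^3 - 14*r^2 + 3*r + 9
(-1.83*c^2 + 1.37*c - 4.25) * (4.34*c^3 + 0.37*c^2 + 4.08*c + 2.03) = -7.9422*c^5 + 5.2687*c^4 - 25.4045*c^3 + 0.302200000000001*c^2 - 14.5589*c - 8.6275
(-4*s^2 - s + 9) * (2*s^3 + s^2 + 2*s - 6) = -8*s^5 - 6*s^4 + 9*s^3 + 31*s^2 + 24*s - 54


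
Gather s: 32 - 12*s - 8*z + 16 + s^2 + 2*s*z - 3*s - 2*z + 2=s^2 + s*(2*z - 15) - 10*z + 50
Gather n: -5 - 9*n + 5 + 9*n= 0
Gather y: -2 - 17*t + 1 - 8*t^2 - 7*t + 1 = -8*t^2 - 24*t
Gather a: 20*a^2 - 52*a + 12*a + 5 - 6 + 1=20*a^2 - 40*a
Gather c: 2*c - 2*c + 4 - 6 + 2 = 0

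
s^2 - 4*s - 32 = (s - 8)*(s + 4)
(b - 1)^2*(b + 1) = b^3 - b^2 - b + 1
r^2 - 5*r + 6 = (r - 3)*(r - 2)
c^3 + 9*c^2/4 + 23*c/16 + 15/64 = (c + 1/4)*(c + 3/4)*(c + 5/4)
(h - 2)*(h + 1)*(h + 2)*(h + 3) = h^4 + 4*h^3 - h^2 - 16*h - 12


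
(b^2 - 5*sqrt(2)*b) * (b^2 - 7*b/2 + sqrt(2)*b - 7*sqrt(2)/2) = b^4 - 4*sqrt(2)*b^3 - 7*b^3/2 - 10*b^2 + 14*sqrt(2)*b^2 + 35*b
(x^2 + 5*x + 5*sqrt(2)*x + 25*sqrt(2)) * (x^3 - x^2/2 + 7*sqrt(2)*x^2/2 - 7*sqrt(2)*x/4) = x^5 + 9*x^4/2 + 17*sqrt(2)*x^4/2 + 65*x^3/2 + 153*sqrt(2)*x^3/4 - 85*sqrt(2)*x^2/4 + 315*x^2/2 - 175*x/2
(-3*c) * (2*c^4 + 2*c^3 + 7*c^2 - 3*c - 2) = -6*c^5 - 6*c^4 - 21*c^3 + 9*c^2 + 6*c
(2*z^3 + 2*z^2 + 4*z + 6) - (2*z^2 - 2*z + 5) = 2*z^3 + 6*z + 1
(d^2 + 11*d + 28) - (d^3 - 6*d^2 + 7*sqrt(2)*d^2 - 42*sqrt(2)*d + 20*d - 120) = -d^3 - 7*sqrt(2)*d^2 + 7*d^2 - 9*d + 42*sqrt(2)*d + 148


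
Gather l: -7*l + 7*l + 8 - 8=0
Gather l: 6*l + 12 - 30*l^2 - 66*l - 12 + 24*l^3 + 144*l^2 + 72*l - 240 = 24*l^3 + 114*l^2 + 12*l - 240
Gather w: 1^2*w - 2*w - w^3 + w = -w^3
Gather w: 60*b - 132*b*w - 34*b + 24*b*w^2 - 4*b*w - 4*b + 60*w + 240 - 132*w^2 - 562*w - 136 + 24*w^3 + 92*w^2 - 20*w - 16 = 22*b + 24*w^3 + w^2*(24*b - 40) + w*(-136*b - 522) + 88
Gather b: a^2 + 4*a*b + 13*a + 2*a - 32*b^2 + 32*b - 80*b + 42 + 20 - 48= a^2 + 15*a - 32*b^2 + b*(4*a - 48) + 14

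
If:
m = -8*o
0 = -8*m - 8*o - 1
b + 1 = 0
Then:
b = -1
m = -1/7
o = 1/56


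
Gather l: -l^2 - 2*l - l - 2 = -l^2 - 3*l - 2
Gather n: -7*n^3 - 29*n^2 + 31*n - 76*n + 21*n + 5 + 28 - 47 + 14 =-7*n^3 - 29*n^2 - 24*n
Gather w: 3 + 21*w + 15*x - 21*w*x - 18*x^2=w*(21 - 21*x) - 18*x^2 + 15*x + 3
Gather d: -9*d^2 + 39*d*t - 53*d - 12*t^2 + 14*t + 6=-9*d^2 + d*(39*t - 53) - 12*t^2 + 14*t + 6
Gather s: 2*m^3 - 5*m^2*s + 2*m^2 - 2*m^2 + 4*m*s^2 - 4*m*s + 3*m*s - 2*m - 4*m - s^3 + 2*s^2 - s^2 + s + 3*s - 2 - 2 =2*m^3 - 6*m - s^3 + s^2*(4*m + 1) + s*(-5*m^2 - m + 4) - 4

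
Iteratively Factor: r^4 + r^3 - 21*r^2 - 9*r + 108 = (r - 3)*(r^3 + 4*r^2 - 9*r - 36) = (r - 3)^2*(r^2 + 7*r + 12) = (r - 3)^2*(r + 4)*(r + 3)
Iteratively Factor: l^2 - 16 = (l + 4)*(l - 4)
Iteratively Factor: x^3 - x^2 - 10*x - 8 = (x + 2)*(x^2 - 3*x - 4) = (x - 4)*(x + 2)*(x + 1)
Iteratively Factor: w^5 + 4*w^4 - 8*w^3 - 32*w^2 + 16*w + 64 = (w + 2)*(w^4 + 2*w^3 - 12*w^2 - 8*w + 32) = (w + 2)^2*(w^3 - 12*w + 16) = (w - 2)*(w + 2)^2*(w^2 + 2*w - 8) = (w - 2)*(w + 2)^2*(w + 4)*(w - 2)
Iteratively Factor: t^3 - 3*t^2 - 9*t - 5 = (t - 5)*(t^2 + 2*t + 1) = (t - 5)*(t + 1)*(t + 1)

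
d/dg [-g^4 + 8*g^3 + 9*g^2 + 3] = 2*g*(-2*g^2 + 12*g + 9)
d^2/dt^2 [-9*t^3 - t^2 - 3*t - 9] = -54*t - 2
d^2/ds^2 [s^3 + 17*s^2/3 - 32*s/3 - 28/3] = 6*s + 34/3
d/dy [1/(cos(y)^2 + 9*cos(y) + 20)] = (2*cos(y) + 9)*sin(y)/(cos(y)^2 + 9*cos(y) + 20)^2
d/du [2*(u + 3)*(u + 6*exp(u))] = 12*u*exp(u) + 4*u + 48*exp(u) + 6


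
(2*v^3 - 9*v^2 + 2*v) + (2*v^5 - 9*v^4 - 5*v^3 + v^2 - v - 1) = 2*v^5 - 9*v^4 - 3*v^3 - 8*v^2 + v - 1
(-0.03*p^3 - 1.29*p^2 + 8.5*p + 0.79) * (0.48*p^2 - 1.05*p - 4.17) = -0.0144*p^5 - 0.5877*p^4 + 5.5596*p^3 - 3.1665*p^2 - 36.2745*p - 3.2943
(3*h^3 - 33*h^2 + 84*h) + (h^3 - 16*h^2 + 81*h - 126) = 4*h^3 - 49*h^2 + 165*h - 126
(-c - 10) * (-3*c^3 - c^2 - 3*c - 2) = 3*c^4 + 31*c^3 + 13*c^2 + 32*c + 20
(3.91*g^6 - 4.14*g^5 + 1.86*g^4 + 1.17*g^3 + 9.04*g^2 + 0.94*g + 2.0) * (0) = 0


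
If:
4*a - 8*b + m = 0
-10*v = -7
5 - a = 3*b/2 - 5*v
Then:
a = 34/7 - 3*m/28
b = m/14 + 17/7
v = 7/10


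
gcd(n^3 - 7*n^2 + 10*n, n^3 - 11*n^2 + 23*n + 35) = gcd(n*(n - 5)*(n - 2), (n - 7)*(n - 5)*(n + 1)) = n - 5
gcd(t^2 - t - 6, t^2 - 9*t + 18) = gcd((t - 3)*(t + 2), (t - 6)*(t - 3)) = t - 3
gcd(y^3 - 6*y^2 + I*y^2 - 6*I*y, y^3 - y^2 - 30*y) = y^2 - 6*y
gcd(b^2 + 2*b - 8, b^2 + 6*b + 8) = b + 4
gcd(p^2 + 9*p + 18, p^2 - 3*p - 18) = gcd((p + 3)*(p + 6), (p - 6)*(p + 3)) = p + 3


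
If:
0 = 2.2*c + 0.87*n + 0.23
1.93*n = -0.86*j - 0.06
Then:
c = -0.395454545454545*n - 0.104545454545455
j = -2.24418604651163*n - 0.0697674418604651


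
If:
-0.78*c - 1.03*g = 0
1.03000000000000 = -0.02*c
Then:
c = -51.50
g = 39.00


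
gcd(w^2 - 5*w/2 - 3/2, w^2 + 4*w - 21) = w - 3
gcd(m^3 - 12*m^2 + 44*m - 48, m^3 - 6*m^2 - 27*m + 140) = m - 4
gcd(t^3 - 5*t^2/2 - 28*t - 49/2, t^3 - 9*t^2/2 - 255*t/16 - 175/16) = t - 7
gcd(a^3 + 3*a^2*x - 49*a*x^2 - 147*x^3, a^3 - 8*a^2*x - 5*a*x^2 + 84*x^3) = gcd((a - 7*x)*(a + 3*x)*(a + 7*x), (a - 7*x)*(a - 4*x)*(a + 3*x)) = -a^2 + 4*a*x + 21*x^2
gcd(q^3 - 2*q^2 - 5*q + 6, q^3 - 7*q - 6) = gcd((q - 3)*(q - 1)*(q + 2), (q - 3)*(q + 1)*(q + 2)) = q^2 - q - 6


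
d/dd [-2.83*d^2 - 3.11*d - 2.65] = -5.66*d - 3.11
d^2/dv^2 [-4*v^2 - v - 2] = -8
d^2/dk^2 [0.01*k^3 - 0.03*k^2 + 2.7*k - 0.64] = 0.06*k - 0.06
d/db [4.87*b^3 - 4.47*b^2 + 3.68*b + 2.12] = 14.61*b^2 - 8.94*b + 3.68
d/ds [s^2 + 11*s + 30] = 2*s + 11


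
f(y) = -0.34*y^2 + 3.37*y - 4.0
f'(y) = 3.37 - 0.68*y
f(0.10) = -3.67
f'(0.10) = 3.30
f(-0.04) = -4.14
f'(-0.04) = 3.40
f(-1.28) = -8.87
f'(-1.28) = 4.24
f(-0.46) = -5.62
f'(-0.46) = 3.68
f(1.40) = 0.05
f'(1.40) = 2.42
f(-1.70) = -10.71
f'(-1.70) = 4.53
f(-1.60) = -10.26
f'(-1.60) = 4.46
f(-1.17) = -8.41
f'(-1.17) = 4.17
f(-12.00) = -93.40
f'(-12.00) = 11.53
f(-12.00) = -93.40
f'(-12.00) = 11.53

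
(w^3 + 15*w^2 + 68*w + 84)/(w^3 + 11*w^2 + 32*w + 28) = (w + 6)/(w + 2)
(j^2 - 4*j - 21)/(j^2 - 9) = (j - 7)/(j - 3)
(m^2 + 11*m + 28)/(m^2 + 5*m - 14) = (m + 4)/(m - 2)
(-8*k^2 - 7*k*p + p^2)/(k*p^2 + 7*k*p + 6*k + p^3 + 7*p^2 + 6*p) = (-8*k + p)/(p^2 + 7*p + 6)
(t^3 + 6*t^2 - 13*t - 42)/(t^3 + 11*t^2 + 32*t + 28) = (t - 3)/(t + 2)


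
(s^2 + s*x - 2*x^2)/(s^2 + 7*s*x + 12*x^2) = (s^2 + s*x - 2*x^2)/(s^2 + 7*s*x + 12*x^2)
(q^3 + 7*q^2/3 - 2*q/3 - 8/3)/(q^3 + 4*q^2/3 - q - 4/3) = (q + 2)/(q + 1)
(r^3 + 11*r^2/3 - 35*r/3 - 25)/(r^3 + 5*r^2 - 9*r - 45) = (r + 5/3)/(r + 3)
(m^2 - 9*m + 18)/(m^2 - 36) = (m - 3)/(m + 6)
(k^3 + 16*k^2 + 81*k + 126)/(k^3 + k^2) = (k^3 + 16*k^2 + 81*k + 126)/(k^2*(k + 1))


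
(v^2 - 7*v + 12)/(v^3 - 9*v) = (v - 4)/(v*(v + 3))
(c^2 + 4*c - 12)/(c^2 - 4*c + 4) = (c + 6)/(c - 2)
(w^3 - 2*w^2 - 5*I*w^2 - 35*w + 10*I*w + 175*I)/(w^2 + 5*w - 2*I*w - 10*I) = (w^2 - w*(7 + 5*I) + 35*I)/(w - 2*I)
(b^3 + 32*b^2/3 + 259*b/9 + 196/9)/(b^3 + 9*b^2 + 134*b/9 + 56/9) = (3*b + 7)/(3*b + 2)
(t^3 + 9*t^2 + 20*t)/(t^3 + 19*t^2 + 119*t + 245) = t*(t + 4)/(t^2 + 14*t + 49)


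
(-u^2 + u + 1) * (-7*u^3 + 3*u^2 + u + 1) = 7*u^5 - 10*u^4 - 5*u^3 + 3*u^2 + 2*u + 1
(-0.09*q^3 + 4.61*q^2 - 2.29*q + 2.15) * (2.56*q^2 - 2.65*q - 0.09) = -0.2304*q^5 + 12.0401*q^4 - 18.0708*q^3 + 11.1576*q^2 - 5.4914*q - 0.1935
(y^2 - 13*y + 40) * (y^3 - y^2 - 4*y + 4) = y^5 - 14*y^4 + 49*y^3 + 16*y^2 - 212*y + 160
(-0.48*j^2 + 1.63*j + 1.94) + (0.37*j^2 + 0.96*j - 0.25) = -0.11*j^2 + 2.59*j + 1.69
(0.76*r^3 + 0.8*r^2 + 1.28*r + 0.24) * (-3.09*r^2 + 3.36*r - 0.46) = -2.3484*r^5 + 0.0815999999999999*r^4 - 1.6168*r^3 + 3.1912*r^2 + 0.2176*r - 0.1104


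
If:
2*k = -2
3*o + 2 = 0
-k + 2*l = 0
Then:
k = -1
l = -1/2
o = -2/3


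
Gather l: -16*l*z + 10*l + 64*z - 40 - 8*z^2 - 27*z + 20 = l*(10 - 16*z) - 8*z^2 + 37*z - 20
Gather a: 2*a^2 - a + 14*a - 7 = 2*a^2 + 13*a - 7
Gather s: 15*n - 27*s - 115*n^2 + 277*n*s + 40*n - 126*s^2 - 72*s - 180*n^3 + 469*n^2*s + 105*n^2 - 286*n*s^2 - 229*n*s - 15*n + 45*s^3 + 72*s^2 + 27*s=-180*n^3 - 10*n^2 + 40*n + 45*s^3 + s^2*(-286*n - 54) + s*(469*n^2 + 48*n - 72)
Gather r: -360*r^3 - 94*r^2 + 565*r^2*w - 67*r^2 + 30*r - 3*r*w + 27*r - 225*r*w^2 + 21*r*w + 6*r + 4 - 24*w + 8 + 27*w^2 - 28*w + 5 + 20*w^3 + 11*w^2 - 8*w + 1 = -360*r^3 + r^2*(565*w - 161) + r*(-225*w^2 + 18*w + 63) + 20*w^3 + 38*w^2 - 60*w + 18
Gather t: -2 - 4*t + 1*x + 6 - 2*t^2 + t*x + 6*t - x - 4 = -2*t^2 + t*(x + 2)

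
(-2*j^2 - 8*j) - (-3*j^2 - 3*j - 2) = j^2 - 5*j + 2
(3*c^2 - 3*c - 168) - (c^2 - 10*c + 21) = 2*c^2 + 7*c - 189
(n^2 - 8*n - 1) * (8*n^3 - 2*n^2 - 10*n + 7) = 8*n^5 - 66*n^4 - 2*n^3 + 89*n^2 - 46*n - 7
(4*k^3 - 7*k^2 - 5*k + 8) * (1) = 4*k^3 - 7*k^2 - 5*k + 8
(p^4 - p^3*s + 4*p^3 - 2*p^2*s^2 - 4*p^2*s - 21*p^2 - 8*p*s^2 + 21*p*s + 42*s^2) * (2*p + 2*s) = 2*p^5 + 8*p^4 - 6*p^3*s^2 - 42*p^3 - 4*p^2*s^3 - 24*p^2*s^2 - 16*p*s^3 + 126*p*s^2 + 84*s^3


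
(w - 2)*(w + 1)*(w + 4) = w^3 + 3*w^2 - 6*w - 8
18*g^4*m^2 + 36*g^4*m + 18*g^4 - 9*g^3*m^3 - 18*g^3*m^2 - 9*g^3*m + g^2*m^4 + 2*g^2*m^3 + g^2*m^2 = (-6*g + m)*(-3*g + m)*(g*m + g)^2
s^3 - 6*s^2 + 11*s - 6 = (s - 3)*(s - 2)*(s - 1)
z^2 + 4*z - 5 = (z - 1)*(z + 5)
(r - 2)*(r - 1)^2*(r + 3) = r^4 - r^3 - 7*r^2 + 13*r - 6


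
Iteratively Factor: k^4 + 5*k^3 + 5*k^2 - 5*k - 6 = (k + 3)*(k^3 + 2*k^2 - k - 2) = (k + 1)*(k + 3)*(k^2 + k - 2) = (k + 1)*(k + 2)*(k + 3)*(k - 1)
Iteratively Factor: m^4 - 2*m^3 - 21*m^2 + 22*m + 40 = (m - 5)*(m^3 + 3*m^2 - 6*m - 8) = (m - 5)*(m + 4)*(m^2 - m - 2) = (m - 5)*(m + 1)*(m + 4)*(m - 2)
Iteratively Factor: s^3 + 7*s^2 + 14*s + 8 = (s + 2)*(s^2 + 5*s + 4) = (s + 2)*(s + 4)*(s + 1)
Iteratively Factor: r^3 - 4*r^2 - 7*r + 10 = (r - 5)*(r^2 + r - 2) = (r - 5)*(r - 1)*(r + 2)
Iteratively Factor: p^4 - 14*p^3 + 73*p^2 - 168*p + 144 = (p - 4)*(p^3 - 10*p^2 + 33*p - 36) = (p - 4)^2*(p^2 - 6*p + 9) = (p - 4)^2*(p - 3)*(p - 3)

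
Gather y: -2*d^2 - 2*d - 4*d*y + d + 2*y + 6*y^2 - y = -2*d^2 - d + 6*y^2 + y*(1 - 4*d)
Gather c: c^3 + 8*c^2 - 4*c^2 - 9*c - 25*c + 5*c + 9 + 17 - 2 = c^3 + 4*c^2 - 29*c + 24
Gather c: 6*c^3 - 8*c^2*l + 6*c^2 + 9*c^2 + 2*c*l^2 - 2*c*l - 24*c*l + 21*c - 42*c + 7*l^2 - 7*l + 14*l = 6*c^3 + c^2*(15 - 8*l) + c*(2*l^2 - 26*l - 21) + 7*l^2 + 7*l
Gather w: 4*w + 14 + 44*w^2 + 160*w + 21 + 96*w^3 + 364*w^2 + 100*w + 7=96*w^3 + 408*w^2 + 264*w + 42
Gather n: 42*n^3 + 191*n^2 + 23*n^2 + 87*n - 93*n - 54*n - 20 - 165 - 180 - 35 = 42*n^3 + 214*n^2 - 60*n - 400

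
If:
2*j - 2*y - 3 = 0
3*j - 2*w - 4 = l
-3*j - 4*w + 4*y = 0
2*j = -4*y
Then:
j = 1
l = 3/2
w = -5/4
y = -1/2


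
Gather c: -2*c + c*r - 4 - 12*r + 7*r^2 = c*(r - 2) + 7*r^2 - 12*r - 4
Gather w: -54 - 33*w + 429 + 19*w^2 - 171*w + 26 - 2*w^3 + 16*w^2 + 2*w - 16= -2*w^3 + 35*w^2 - 202*w + 385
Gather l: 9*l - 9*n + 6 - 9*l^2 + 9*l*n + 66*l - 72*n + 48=-9*l^2 + l*(9*n + 75) - 81*n + 54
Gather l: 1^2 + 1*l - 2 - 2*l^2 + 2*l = -2*l^2 + 3*l - 1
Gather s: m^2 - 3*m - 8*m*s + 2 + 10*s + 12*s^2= m^2 - 3*m + 12*s^2 + s*(10 - 8*m) + 2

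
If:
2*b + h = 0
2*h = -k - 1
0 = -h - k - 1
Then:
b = 0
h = 0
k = -1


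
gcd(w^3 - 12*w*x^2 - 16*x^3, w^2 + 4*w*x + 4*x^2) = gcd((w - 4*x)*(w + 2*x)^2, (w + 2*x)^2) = w^2 + 4*w*x + 4*x^2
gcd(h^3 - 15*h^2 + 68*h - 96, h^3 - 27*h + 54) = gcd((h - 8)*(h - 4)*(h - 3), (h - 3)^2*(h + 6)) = h - 3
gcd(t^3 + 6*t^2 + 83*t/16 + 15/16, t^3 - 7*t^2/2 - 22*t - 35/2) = 1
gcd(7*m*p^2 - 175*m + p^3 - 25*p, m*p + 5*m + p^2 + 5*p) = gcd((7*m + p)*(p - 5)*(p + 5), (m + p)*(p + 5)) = p + 5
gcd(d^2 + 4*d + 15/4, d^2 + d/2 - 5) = d + 5/2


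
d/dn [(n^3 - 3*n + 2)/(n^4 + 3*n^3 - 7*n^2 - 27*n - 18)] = (-n^4 + 4*n^3 - 10*n^2 - 20*n + 27)/(n^6 + 2*n^5 - 17*n^4 - 36*n^3 + 63*n^2 + 162*n + 81)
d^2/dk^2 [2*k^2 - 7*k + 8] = 4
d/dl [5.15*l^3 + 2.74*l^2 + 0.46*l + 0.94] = 15.45*l^2 + 5.48*l + 0.46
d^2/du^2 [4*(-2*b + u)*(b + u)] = 8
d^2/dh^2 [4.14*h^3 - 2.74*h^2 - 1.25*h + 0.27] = 24.84*h - 5.48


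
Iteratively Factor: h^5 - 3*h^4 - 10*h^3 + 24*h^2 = (h - 4)*(h^4 + h^3 - 6*h^2) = h*(h - 4)*(h^3 + h^2 - 6*h) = h*(h - 4)*(h + 3)*(h^2 - 2*h) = h^2*(h - 4)*(h + 3)*(h - 2)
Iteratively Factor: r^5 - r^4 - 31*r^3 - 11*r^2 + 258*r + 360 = (r - 5)*(r^4 + 4*r^3 - 11*r^2 - 66*r - 72) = (r - 5)*(r - 4)*(r^3 + 8*r^2 + 21*r + 18) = (r - 5)*(r - 4)*(r + 2)*(r^2 + 6*r + 9) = (r - 5)*(r - 4)*(r + 2)*(r + 3)*(r + 3)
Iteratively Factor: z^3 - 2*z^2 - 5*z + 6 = (z - 3)*(z^2 + z - 2) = (z - 3)*(z - 1)*(z + 2)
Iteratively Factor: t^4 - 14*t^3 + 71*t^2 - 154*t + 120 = (t - 3)*(t^3 - 11*t^2 + 38*t - 40) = (t - 3)*(t - 2)*(t^2 - 9*t + 20) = (t - 4)*(t - 3)*(t - 2)*(t - 5)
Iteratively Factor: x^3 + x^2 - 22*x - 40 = (x - 5)*(x^2 + 6*x + 8) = (x - 5)*(x + 2)*(x + 4)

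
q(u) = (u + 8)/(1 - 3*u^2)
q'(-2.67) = -0.25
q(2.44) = -0.62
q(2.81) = -0.48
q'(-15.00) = 0.00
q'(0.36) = 49.97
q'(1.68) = 1.62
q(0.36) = 13.68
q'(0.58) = 352660.68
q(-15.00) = 0.01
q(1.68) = -1.30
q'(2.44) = 0.48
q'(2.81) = 0.31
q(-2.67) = -0.26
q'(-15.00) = 0.00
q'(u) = 6*u*(u + 8)/(1 - 3*u^2)^2 + 1/(1 - 3*u^2)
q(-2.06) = -0.51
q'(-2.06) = -0.62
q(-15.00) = 0.01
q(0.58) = -932.61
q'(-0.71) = -120.28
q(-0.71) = -14.23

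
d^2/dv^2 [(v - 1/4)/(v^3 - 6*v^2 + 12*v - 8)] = 3*(2*v + 3)/(v^5 - 10*v^4 + 40*v^3 - 80*v^2 + 80*v - 32)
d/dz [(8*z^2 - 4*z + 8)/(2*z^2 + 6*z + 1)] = 4*(14*z^2 - 4*z - 13)/(4*z^4 + 24*z^3 + 40*z^2 + 12*z + 1)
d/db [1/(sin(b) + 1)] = -cos(b)/(sin(b) + 1)^2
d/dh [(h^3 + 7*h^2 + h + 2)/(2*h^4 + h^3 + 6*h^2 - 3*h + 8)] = (-2*h^6 - 28*h^5 - 7*h^4 - 24*h^3 - 9*h^2 + 88*h + 14)/(4*h^8 + 4*h^7 + 25*h^6 + 62*h^4 - 20*h^3 + 105*h^2 - 48*h + 64)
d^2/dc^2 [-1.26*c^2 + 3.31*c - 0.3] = -2.52000000000000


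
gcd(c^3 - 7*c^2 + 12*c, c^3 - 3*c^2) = c^2 - 3*c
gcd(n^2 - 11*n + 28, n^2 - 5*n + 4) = n - 4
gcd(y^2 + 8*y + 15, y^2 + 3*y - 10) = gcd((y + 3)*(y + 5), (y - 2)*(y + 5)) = y + 5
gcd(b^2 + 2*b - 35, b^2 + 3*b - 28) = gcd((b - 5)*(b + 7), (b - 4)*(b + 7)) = b + 7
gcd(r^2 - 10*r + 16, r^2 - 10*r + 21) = 1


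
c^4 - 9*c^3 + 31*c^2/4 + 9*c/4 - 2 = (c - 8)*(c - 1)*(c - 1/2)*(c + 1/2)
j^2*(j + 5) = j^3 + 5*j^2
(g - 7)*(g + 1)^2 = g^3 - 5*g^2 - 13*g - 7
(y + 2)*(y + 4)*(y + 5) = y^3 + 11*y^2 + 38*y + 40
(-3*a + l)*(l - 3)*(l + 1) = -3*a*l^2 + 6*a*l + 9*a + l^3 - 2*l^2 - 3*l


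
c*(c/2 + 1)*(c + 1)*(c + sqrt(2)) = c^4/2 + sqrt(2)*c^3/2 + 3*c^3/2 + c^2 + 3*sqrt(2)*c^2/2 + sqrt(2)*c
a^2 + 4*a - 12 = (a - 2)*(a + 6)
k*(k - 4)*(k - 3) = k^3 - 7*k^2 + 12*k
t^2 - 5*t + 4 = (t - 4)*(t - 1)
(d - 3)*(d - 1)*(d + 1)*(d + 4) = d^4 + d^3 - 13*d^2 - d + 12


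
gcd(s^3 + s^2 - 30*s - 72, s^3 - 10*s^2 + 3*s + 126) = s^2 - 3*s - 18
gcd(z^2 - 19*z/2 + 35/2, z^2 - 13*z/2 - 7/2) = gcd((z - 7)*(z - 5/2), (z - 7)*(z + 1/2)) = z - 7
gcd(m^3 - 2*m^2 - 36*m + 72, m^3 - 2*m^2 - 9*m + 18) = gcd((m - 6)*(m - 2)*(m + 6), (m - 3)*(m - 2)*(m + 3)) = m - 2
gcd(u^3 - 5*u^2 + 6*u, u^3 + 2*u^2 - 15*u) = u^2 - 3*u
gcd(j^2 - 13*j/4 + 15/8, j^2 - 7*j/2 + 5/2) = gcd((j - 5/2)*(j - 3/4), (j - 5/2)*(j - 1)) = j - 5/2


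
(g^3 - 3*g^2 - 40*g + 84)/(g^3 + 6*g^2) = 1 - 9/g + 14/g^2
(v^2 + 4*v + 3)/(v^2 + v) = (v + 3)/v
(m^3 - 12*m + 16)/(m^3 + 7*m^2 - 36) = (m^2 + 2*m - 8)/(m^2 + 9*m + 18)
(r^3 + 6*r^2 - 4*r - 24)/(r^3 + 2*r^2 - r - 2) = (r^2 + 4*r - 12)/(r^2 - 1)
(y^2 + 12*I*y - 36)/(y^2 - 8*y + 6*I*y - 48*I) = (y + 6*I)/(y - 8)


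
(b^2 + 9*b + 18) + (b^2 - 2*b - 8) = 2*b^2 + 7*b + 10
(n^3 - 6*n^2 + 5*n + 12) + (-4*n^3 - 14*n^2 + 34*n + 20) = -3*n^3 - 20*n^2 + 39*n + 32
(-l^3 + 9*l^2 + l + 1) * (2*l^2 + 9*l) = -2*l^5 + 9*l^4 + 83*l^3 + 11*l^2 + 9*l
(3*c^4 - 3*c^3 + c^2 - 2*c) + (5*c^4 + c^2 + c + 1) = 8*c^4 - 3*c^3 + 2*c^2 - c + 1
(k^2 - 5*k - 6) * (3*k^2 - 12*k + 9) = 3*k^4 - 27*k^3 + 51*k^2 + 27*k - 54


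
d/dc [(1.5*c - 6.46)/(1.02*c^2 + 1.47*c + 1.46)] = (-1.53*c^2 + 13.1784*c + 11.6862)/(1.0404*c^4 + 2.9988*c^3 + 5.1393*c^2 + 4.2924*c + 2.1316)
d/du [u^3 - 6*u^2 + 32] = 3*u*(u - 4)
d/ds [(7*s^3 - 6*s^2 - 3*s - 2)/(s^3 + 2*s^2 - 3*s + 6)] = 4*(5*s^4 - 9*s^3 + 39*s^2 - 16*s - 6)/(s^6 + 4*s^5 - 2*s^4 + 33*s^2 - 36*s + 36)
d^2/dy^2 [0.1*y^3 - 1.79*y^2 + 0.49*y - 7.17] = 0.6*y - 3.58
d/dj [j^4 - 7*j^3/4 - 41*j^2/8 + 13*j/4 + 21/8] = 4*j^3 - 21*j^2/4 - 41*j/4 + 13/4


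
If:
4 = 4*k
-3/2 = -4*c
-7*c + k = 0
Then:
No Solution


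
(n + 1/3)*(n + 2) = n^2 + 7*n/3 + 2/3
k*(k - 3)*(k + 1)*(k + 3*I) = k^4 - 2*k^3 + 3*I*k^3 - 3*k^2 - 6*I*k^2 - 9*I*k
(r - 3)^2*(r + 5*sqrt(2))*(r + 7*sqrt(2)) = r^4 - 6*r^3 + 12*sqrt(2)*r^3 - 72*sqrt(2)*r^2 + 79*r^2 - 420*r + 108*sqrt(2)*r + 630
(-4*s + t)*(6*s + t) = -24*s^2 + 2*s*t + t^2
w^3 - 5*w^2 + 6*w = w*(w - 3)*(w - 2)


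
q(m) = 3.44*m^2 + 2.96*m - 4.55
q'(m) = 6.88*m + 2.96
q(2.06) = 16.15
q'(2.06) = 17.13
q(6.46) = 158.13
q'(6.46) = 47.40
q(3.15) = 38.91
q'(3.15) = 24.63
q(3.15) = 38.91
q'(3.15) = 24.63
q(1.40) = 6.34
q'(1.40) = 12.59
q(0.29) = -3.40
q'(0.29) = 4.96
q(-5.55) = 84.98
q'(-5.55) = -35.22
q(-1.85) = 1.75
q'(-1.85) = -9.77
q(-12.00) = 455.29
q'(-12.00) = -79.60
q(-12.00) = 455.29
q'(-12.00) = -79.60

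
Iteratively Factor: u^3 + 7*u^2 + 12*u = (u + 3)*(u^2 + 4*u) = u*(u + 3)*(u + 4)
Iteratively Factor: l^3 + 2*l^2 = (l)*(l^2 + 2*l) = l^2*(l + 2)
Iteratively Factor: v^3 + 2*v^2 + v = (v + 1)*(v^2 + v) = v*(v + 1)*(v + 1)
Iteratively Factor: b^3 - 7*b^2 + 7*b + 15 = (b - 3)*(b^2 - 4*b - 5) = (b - 5)*(b - 3)*(b + 1)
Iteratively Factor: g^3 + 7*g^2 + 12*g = (g)*(g^2 + 7*g + 12) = g*(g + 4)*(g + 3)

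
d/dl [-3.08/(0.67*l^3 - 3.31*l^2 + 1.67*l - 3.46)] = (6.1908*l^2 - 20.3896*l + 5.1436)/(0.67*l^3 - 3.31*l^2 + 1.67*l - 3.46)^2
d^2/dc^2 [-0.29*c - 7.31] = 0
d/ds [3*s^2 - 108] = 6*s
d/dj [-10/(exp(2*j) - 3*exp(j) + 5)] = (20*exp(j) - 30)*exp(j)/(exp(2*j) - 3*exp(j) + 5)^2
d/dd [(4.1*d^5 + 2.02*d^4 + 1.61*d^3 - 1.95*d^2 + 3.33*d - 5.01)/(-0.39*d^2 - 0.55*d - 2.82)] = (-4.797*d^6 - 10.5956*d^5 - 61.7709*d^4 - 24.5566*d^3 - 11.2494*d^2 + 7.0902*d - 12.1461)/(0.1521*d^4 + 0.429*d^3 + 2.5021*d^2 + 3.102*d + 7.9524)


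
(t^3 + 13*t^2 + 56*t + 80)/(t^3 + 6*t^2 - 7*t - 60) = (t + 4)/(t - 3)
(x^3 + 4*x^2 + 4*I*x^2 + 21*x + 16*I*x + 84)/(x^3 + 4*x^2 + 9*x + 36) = (x + 7*I)/(x + 3*I)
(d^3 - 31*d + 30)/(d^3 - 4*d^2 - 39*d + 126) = (d^2 - 6*d + 5)/(d^2 - 10*d + 21)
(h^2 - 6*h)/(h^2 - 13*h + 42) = h/(h - 7)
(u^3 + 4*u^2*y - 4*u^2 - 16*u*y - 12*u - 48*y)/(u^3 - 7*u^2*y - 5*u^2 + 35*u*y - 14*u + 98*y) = (-u^2 - 4*u*y + 6*u + 24*y)/(-u^2 + 7*u*y + 7*u - 49*y)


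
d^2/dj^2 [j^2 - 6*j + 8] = 2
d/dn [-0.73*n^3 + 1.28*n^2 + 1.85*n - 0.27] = -2.19*n^2 + 2.56*n + 1.85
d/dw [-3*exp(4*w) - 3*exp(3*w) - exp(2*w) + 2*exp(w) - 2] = (-12*exp(3*w) - 9*exp(2*w) - 2*exp(w) + 2)*exp(w)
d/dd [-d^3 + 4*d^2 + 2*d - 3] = -3*d^2 + 8*d + 2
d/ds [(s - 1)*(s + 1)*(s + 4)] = 3*s^2 + 8*s - 1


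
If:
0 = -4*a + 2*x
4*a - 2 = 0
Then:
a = 1/2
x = 1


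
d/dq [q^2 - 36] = 2*q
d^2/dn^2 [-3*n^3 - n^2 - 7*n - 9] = -18*n - 2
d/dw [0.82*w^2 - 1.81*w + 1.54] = 1.64*w - 1.81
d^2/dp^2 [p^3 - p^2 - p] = 6*p - 2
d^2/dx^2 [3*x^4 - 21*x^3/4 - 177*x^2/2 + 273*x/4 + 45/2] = 36*x^2 - 63*x/2 - 177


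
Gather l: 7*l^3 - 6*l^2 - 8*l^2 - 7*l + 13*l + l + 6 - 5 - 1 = 7*l^3 - 14*l^2 + 7*l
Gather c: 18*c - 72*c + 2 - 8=-54*c - 6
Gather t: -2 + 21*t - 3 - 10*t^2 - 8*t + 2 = -10*t^2 + 13*t - 3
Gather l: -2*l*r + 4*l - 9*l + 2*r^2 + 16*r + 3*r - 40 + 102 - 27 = l*(-2*r - 5) + 2*r^2 + 19*r + 35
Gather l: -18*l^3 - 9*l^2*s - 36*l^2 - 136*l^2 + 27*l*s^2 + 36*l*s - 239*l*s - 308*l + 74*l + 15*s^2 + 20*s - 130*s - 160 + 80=-18*l^3 + l^2*(-9*s - 172) + l*(27*s^2 - 203*s - 234) + 15*s^2 - 110*s - 80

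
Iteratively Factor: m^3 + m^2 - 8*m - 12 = (m + 2)*(m^2 - m - 6) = (m + 2)^2*(m - 3)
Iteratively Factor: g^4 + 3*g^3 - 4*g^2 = (g)*(g^3 + 3*g^2 - 4*g) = g*(g - 1)*(g^2 + 4*g) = g*(g - 1)*(g + 4)*(g)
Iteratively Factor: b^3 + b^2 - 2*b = (b + 2)*(b^2 - b) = (b - 1)*(b + 2)*(b)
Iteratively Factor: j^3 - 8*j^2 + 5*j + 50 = (j - 5)*(j^2 - 3*j - 10) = (j - 5)^2*(j + 2)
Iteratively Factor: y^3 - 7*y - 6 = (y + 1)*(y^2 - y - 6) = (y + 1)*(y + 2)*(y - 3)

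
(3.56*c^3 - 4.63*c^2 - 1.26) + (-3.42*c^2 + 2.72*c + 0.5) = 3.56*c^3 - 8.05*c^2 + 2.72*c - 0.76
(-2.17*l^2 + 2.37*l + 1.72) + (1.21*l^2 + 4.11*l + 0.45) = -0.96*l^2 + 6.48*l + 2.17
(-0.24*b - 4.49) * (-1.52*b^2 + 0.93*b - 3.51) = 0.3648*b^3 + 6.6016*b^2 - 3.3333*b + 15.7599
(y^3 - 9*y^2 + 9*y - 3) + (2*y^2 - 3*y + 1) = y^3 - 7*y^2 + 6*y - 2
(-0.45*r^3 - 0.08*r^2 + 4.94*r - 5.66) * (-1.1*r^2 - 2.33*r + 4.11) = 0.495*r^5 + 1.1365*r^4 - 7.0971*r^3 - 5.613*r^2 + 33.4912*r - 23.2626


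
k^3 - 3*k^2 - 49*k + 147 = (k - 7)*(k - 3)*(k + 7)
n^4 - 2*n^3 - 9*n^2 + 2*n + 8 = (n - 4)*(n - 1)*(n + 1)*(n + 2)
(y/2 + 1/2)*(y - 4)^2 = y^3/2 - 7*y^2/2 + 4*y + 8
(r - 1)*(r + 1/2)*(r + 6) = r^3 + 11*r^2/2 - 7*r/2 - 3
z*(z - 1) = z^2 - z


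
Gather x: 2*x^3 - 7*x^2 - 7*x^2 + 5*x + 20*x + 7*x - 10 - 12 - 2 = 2*x^3 - 14*x^2 + 32*x - 24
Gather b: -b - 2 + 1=-b - 1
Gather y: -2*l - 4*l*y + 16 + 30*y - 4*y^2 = -2*l - 4*y^2 + y*(30 - 4*l) + 16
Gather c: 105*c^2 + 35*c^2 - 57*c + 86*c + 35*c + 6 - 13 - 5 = 140*c^2 + 64*c - 12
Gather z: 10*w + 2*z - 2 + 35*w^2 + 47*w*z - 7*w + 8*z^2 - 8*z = 35*w^2 + 3*w + 8*z^2 + z*(47*w - 6) - 2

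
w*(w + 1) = w^2 + w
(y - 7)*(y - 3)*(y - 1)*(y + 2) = y^4 - 9*y^3 + 9*y^2 + 41*y - 42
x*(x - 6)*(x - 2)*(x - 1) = x^4 - 9*x^3 + 20*x^2 - 12*x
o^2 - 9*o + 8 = (o - 8)*(o - 1)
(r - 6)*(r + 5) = r^2 - r - 30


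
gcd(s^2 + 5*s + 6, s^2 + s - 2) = s + 2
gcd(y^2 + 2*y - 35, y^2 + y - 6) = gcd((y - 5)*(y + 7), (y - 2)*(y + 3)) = 1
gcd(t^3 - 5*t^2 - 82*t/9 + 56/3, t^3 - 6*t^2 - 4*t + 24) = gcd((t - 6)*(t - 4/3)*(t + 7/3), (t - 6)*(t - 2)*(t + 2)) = t - 6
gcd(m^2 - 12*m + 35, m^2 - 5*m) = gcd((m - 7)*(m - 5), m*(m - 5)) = m - 5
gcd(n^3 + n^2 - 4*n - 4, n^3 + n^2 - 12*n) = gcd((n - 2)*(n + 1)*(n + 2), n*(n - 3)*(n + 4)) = 1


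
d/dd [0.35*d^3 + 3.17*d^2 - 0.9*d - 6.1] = 1.05*d^2 + 6.34*d - 0.9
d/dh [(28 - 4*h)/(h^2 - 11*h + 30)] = 4*(h^2 - 14*h + 47)/(h^4 - 22*h^3 + 181*h^2 - 660*h + 900)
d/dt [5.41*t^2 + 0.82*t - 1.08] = 10.82*t + 0.82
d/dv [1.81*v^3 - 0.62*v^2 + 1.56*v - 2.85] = 5.43*v^2 - 1.24*v + 1.56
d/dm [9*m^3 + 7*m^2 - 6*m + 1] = 27*m^2 + 14*m - 6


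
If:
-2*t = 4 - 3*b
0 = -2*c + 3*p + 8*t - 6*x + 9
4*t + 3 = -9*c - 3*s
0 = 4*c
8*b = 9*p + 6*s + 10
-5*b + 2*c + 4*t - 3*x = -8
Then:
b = 41/50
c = 0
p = -2/5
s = 2/75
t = -77/100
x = 41/150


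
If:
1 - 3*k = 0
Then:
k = 1/3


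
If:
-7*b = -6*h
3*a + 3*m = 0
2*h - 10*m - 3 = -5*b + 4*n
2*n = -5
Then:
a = -m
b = 15*m/11 - 21/22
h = 35*m/22 - 49/44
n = -5/2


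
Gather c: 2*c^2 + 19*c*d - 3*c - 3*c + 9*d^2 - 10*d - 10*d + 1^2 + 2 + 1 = 2*c^2 + c*(19*d - 6) + 9*d^2 - 20*d + 4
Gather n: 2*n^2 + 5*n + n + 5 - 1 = 2*n^2 + 6*n + 4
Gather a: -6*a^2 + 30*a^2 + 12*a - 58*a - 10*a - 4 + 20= 24*a^2 - 56*a + 16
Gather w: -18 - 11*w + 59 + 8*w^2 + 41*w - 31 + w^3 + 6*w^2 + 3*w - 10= w^3 + 14*w^2 + 33*w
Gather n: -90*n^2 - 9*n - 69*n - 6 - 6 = -90*n^2 - 78*n - 12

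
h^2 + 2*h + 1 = (h + 1)^2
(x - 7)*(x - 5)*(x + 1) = x^3 - 11*x^2 + 23*x + 35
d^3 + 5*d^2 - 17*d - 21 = (d - 3)*(d + 1)*(d + 7)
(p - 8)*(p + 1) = p^2 - 7*p - 8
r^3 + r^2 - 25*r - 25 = (r - 5)*(r + 1)*(r + 5)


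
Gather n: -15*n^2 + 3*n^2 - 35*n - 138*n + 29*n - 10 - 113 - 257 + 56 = -12*n^2 - 144*n - 324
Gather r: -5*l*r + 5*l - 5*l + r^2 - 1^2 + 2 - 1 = -5*l*r + r^2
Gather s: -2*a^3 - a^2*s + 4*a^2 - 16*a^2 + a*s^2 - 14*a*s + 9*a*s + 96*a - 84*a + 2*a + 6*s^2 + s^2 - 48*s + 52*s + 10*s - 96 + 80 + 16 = -2*a^3 - 12*a^2 + 14*a + s^2*(a + 7) + s*(-a^2 - 5*a + 14)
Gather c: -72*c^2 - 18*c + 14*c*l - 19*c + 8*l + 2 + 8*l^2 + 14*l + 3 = -72*c^2 + c*(14*l - 37) + 8*l^2 + 22*l + 5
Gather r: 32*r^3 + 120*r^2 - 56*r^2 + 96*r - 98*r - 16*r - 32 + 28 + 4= 32*r^3 + 64*r^2 - 18*r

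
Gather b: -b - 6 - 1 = -b - 7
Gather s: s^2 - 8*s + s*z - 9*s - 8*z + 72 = s^2 + s*(z - 17) - 8*z + 72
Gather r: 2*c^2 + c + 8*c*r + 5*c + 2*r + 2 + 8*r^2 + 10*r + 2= 2*c^2 + 6*c + 8*r^2 + r*(8*c + 12) + 4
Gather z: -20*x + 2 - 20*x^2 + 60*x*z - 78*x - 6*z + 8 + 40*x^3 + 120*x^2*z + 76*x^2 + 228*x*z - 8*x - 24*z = 40*x^3 + 56*x^2 - 106*x + z*(120*x^2 + 288*x - 30) + 10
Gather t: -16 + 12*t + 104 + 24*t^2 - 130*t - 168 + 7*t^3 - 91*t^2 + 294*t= 7*t^3 - 67*t^2 + 176*t - 80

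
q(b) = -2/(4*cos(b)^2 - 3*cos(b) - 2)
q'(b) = -2*(8*sin(b)*cos(b) - 3*sin(b))/(4*cos(b)^2 - 3*cos(b) - 2)^2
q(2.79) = -0.46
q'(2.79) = 0.38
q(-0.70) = 1.02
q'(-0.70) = 1.05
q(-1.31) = 0.80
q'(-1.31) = -0.29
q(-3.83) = -0.74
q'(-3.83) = 1.60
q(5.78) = 1.28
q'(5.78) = 1.59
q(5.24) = 0.80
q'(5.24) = 0.28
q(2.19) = -1.84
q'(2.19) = 10.51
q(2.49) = -0.69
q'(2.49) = 1.34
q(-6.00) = 1.68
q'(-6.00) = -1.84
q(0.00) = 2.00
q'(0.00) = 0.00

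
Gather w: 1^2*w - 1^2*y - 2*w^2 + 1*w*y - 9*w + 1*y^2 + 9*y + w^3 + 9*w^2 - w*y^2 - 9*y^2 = w^3 + 7*w^2 + w*(-y^2 + y - 8) - 8*y^2 + 8*y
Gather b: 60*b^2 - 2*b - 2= 60*b^2 - 2*b - 2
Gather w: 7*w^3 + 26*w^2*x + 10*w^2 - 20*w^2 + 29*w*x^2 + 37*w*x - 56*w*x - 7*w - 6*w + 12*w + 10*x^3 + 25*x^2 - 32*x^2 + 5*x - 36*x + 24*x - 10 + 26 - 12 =7*w^3 + w^2*(26*x - 10) + w*(29*x^2 - 19*x - 1) + 10*x^3 - 7*x^2 - 7*x + 4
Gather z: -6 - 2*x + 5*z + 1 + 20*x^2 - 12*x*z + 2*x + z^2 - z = 20*x^2 + z^2 + z*(4 - 12*x) - 5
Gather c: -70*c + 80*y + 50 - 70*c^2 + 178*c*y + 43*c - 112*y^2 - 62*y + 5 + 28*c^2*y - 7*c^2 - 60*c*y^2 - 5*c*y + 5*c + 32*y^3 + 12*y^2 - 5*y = c^2*(28*y - 77) + c*(-60*y^2 + 173*y - 22) + 32*y^3 - 100*y^2 + 13*y + 55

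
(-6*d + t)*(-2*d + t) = 12*d^2 - 8*d*t + t^2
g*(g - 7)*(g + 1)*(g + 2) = g^4 - 4*g^3 - 19*g^2 - 14*g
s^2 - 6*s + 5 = (s - 5)*(s - 1)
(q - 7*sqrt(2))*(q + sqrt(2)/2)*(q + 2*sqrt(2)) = q^3 - 9*sqrt(2)*q^2/2 - 33*q - 14*sqrt(2)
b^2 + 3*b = b*(b + 3)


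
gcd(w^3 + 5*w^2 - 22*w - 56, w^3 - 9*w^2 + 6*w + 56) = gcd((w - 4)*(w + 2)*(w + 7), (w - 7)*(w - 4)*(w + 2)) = w^2 - 2*w - 8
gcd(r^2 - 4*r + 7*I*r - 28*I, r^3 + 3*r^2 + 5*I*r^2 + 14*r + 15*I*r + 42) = r + 7*I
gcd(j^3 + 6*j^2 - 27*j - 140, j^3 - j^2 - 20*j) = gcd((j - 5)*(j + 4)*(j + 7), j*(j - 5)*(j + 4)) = j^2 - j - 20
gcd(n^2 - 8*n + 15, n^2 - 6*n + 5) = n - 5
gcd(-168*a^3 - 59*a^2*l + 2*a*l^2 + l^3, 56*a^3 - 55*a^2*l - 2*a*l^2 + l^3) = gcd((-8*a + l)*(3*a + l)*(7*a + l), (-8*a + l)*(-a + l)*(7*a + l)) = 56*a^2 + a*l - l^2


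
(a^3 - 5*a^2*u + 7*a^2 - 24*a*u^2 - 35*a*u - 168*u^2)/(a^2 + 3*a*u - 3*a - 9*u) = (a^2 - 8*a*u + 7*a - 56*u)/(a - 3)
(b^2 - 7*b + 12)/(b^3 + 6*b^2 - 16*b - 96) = (b - 3)/(b^2 + 10*b + 24)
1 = 1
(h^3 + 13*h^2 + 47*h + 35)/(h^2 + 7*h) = h + 6 + 5/h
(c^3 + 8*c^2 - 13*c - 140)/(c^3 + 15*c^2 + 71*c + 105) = (c - 4)/(c + 3)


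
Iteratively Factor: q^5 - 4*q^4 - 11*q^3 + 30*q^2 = (q)*(q^4 - 4*q^3 - 11*q^2 + 30*q) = q*(q - 2)*(q^3 - 2*q^2 - 15*q) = q^2*(q - 2)*(q^2 - 2*q - 15) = q^2*(q - 5)*(q - 2)*(q + 3)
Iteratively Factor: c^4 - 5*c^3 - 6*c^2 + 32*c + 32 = (c - 4)*(c^3 - c^2 - 10*c - 8) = (c - 4)*(c + 2)*(c^2 - 3*c - 4) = (c - 4)^2*(c + 2)*(c + 1)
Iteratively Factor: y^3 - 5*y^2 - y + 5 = (y - 1)*(y^2 - 4*y - 5) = (y - 5)*(y - 1)*(y + 1)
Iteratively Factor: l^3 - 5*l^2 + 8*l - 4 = (l - 2)*(l^2 - 3*l + 2) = (l - 2)^2*(l - 1)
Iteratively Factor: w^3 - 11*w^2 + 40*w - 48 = (w - 3)*(w^2 - 8*w + 16) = (w - 4)*(w - 3)*(w - 4)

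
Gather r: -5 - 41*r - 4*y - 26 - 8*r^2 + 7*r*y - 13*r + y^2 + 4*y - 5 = -8*r^2 + r*(7*y - 54) + y^2 - 36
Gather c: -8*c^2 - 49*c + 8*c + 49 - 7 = -8*c^2 - 41*c + 42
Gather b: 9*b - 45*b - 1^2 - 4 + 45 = 40 - 36*b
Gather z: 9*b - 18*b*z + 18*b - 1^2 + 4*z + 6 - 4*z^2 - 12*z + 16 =27*b - 4*z^2 + z*(-18*b - 8) + 21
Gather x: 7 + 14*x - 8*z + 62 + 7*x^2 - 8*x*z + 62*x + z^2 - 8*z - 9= 7*x^2 + x*(76 - 8*z) + z^2 - 16*z + 60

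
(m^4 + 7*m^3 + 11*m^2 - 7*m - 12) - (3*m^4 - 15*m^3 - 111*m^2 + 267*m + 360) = -2*m^4 + 22*m^3 + 122*m^2 - 274*m - 372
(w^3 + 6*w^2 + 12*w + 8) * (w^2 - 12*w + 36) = w^5 - 6*w^4 - 24*w^3 + 80*w^2 + 336*w + 288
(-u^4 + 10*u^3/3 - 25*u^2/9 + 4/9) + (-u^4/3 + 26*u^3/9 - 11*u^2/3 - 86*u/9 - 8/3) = -4*u^4/3 + 56*u^3/9 - 58*u^2/9 - 86*u/9 - 20/9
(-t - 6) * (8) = -8*t - 48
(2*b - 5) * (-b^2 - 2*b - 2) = -2*b^3 + b^2 + 6*b + 10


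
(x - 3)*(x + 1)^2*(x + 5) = x^4 + 4*x^3 - 10*x^2 - 28*x - 15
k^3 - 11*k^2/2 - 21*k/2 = k*(k - 7)*(k + 3/2)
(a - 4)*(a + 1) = a^2 - 3*a - 4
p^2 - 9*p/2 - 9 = (p - 6)*(p + 3/2)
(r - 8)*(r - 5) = r^2 - 13*r + 40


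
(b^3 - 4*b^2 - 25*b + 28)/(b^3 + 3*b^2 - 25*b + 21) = (b^2 - 3*b - 28)/(b^2 + 4*b - 21)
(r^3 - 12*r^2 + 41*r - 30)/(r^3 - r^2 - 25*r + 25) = (r - 6)/(r + 5)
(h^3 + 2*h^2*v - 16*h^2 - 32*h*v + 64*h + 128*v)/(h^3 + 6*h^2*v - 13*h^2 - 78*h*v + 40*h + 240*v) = (h^2 + 2*h*v - 8*h - 16*v)/(h^2 + 6*h*v - 5*h - 30*v)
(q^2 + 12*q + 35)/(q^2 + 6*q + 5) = (q + 7)/(q + 1)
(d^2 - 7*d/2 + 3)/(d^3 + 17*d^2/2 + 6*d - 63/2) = (d - 2)/(d^2 + 10*d + 21)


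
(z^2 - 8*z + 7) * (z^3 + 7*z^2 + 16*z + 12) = z^5 - z^4 - 33*z^3 - 67*z^2 + 16*z + 84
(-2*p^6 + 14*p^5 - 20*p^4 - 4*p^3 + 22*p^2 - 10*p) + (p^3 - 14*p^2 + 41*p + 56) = -2*p^6 + 14*p^5 - 20*p^4 - 3*p^3 + 8*p^2 + 31*p + 56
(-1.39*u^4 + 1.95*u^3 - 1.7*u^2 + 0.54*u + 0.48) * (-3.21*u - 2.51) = 4.4619*u^5 - 2.7706*u^4 + 0.5625*u^3 + 2.5336*u^2 - 2.8962*u - 1.2048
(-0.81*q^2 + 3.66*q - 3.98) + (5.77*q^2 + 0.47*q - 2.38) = 4.96*q^2 + 4.13*q - 6.36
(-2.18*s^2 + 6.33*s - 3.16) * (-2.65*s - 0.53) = 5.777*s^3 - 15.6191*s^2 + 5.0191*s + 1.6748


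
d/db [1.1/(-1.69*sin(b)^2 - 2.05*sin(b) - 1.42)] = (3.718*sin(b) + 2.255)*cos(b)/(1.69*sin(b)^2 + 2.05*sin(b) + 1.42)^2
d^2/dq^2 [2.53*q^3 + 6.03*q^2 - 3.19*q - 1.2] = 15.18*q + 12.06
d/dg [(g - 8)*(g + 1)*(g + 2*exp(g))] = 2*g^2*exp(g) + 3*g^2 - 10*g*exp(g) - 14*g - 30*exp(g) - 8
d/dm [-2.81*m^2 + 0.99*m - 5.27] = 0.99 - 5.62*m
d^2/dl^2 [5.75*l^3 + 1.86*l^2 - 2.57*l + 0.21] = 34.5*l + 3.72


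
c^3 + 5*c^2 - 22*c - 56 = (c - 4)*(c + 2)*(c + 7)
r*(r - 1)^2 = r^3 - 2*r^2 + r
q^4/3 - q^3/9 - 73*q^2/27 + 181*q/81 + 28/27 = (q/3 + 1)*(q - 7/3)*(q - 4/3)*(q + 1/3)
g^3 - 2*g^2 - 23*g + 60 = (g - 4)*(g - 3)*(g + 5)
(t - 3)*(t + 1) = t^2 - 2*t - 3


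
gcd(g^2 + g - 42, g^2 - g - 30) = g - 6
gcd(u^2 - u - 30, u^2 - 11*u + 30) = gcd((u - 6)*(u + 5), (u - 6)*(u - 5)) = u - 6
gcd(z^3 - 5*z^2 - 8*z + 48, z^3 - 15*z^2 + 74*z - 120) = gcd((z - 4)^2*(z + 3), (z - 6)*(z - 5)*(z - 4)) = z - 4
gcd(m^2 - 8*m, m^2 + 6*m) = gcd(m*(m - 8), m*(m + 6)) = m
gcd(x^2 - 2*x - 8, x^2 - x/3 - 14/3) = x + 2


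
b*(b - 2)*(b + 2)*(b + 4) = b^4 + 4*b^3 - 4*b^2 - 16*b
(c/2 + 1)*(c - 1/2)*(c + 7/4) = c^3/2 + 13*c^2/8 + 13*c/16 - 7/8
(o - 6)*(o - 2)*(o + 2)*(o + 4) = o^4 - 2*o^3 - 28*o^2 + 8*o + 96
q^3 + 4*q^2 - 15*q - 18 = (q - 3)*(q + 1)*(q + 6)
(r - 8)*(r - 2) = r^2 - 10*r + 16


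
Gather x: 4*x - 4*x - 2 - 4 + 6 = 0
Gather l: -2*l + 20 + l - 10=10 - l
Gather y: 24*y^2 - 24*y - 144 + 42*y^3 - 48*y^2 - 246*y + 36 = 42*y^3 - 24*y^2 - 270*y - 108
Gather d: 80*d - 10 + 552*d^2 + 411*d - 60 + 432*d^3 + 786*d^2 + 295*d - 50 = 432*d^3 + 1338*d^2 + 786*d - 120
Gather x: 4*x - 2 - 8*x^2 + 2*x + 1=-8*x^2 + 6*x - 1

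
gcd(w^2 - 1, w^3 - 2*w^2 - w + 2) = w^2 - 1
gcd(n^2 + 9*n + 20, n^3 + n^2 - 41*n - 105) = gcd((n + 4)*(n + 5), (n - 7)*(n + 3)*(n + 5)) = n + 5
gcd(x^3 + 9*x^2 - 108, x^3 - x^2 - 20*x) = 1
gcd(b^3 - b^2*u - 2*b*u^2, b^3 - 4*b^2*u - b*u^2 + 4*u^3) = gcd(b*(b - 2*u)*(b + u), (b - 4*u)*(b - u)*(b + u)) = b + u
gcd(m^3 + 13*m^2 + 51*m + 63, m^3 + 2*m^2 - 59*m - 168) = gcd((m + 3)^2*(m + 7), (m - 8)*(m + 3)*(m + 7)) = m^2 + 10*m + 21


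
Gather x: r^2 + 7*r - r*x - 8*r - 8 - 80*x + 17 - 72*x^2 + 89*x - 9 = r^2 - r - 72*x^2 + x*(9 - r)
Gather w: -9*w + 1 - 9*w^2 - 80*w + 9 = -9*w^2 - 89*w + 10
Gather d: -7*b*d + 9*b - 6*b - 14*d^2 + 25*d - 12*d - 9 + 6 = 3*b - 14*d^2 + d*(13 - 7*b) - 3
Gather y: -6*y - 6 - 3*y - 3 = -9*y - 9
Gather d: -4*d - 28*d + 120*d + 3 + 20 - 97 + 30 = 88*d - 44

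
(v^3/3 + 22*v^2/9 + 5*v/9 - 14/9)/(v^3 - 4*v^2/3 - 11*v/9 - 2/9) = (-3*v^3 - 22*v^2 - 5*v + 14)/(-9*v^3 + 12*v^2 + 11*v + 2)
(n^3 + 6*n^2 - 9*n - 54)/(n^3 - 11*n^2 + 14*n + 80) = (n^3 + 6*n^2 - 9*n - 54)/(n^3 - 11*n^2 + 14*n + 80)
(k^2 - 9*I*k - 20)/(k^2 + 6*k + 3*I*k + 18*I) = (k^2 - 9*I*k - 20)/(k^2 + 3*k*(2 + I) + 18*I)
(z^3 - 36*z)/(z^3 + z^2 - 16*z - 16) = z*(z^2 - 36)/(z^3 + z^2 - 16*z - 16)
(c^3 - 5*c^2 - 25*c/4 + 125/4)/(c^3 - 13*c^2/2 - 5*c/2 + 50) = (c - 5/2)/(c - 4)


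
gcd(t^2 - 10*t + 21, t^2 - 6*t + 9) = t - 3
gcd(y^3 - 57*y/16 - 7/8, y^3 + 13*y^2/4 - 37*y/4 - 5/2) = y^2 - 7*y/4 - 1/2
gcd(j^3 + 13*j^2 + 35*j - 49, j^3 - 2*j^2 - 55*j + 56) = j^2 + 6*j - 7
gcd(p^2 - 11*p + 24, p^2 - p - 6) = p - 3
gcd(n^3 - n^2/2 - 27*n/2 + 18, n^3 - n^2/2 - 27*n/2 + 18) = n^3 - n^2/2 - 27*n/2 + 18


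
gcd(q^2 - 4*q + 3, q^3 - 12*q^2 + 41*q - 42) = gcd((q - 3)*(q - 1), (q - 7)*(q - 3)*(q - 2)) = q - 3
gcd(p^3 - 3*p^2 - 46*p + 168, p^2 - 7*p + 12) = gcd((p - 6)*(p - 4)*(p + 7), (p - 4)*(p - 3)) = p - 4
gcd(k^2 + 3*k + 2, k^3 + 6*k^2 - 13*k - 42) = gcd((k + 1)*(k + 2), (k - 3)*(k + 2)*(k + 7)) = k + 2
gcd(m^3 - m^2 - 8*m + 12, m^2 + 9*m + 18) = m + 3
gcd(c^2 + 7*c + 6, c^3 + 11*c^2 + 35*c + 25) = c + 1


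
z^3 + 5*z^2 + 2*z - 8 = (z - 1)*(z + 2)*(z + 4)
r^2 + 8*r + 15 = (r + 3)*(r + 5)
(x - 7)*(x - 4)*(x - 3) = x^3 - 14*x^2 + 61*x - 84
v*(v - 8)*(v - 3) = v^3 - 11*v^2 + 24*v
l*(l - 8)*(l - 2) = l^3 - 10*l^2 + 16*l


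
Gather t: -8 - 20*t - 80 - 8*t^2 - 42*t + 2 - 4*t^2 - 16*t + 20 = -12*t^2 - 78*t - 66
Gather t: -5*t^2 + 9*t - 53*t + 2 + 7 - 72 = -5*t^2 - 44*t - 63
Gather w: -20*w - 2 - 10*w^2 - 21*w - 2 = -10*w^2 - 41*w - 4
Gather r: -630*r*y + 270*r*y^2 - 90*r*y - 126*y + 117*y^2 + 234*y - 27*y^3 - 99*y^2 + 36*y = r*(270*y^2 - 720*y) - 27*y^3 + 18*y^2 + 144*y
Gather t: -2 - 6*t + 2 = -6*t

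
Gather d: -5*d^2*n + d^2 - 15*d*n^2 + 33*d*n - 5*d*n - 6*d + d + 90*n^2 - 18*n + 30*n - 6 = d^2*(1 - 5*n) + d*(-15*n^2 + 28*n - 5) + 90*n^2 + 12*n - 6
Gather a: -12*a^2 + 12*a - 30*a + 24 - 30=-12*a^2 - 18*a - 6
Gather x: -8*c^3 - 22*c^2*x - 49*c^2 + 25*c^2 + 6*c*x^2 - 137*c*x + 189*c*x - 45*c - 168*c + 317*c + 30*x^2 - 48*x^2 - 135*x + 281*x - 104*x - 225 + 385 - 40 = -8*c^3 - 24*c^2 + 104*c + x^2*(6*c - 18) + x*(-22*c^2 + 52*c + 42) + 120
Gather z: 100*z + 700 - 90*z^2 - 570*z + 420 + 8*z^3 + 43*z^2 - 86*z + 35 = 8*z^3 - 47*z^2 - 556*z + 1155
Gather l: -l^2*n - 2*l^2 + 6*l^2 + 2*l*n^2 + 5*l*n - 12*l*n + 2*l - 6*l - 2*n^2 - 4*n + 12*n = l^2*(4 - n) + l*(2*n^2 - 7*n - 4) - 2*n^2 + 8*n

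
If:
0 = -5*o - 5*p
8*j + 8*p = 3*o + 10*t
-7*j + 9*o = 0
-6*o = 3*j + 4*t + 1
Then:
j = -9/67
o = -7/67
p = 7/67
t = 1/134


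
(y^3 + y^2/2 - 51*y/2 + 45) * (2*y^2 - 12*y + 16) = 2*y^5 - 11*y^4 - 41*y^3 + 404*y^2 - 948*y + 720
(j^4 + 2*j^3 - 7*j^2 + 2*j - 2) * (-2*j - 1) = -2*j^5 - 5*j^4 + 12*j^3 + 3*j^2 + 2*j + 2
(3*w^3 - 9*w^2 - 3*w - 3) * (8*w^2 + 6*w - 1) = 24*w^5 - 54*w^4 - 81*w^3 - 33*w^2 - 15*w + 3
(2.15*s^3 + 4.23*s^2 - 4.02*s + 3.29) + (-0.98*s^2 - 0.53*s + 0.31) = 2.15*s^3 + 3.25*s^2 - 4.55*s + 3.6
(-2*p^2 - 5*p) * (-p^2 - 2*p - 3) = 2*p^4 + 9*p^3 + 16*p^2 + 15*p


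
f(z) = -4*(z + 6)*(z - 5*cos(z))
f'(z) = -4*z - 4*(z + 6)*(5*sin(z) + 1) + 20*cos(z)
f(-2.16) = -9.50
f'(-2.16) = 46.02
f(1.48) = -30.72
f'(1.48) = -183.01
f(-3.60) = -8.48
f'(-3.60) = -34.38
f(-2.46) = -20.15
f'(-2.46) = 24.75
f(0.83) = 69.51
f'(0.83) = -117.94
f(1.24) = 11.12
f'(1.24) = -164.37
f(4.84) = -182.27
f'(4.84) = 154.86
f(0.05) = 119.64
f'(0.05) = -10.47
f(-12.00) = -389.26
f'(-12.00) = 153.27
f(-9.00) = -53.33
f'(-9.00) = 5.05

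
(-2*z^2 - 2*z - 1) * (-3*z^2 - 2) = 6*z^4 + 6*z^3 + 7*z^2 + 4*z + 2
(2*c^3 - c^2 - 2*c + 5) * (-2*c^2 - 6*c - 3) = -4*c^5 - 10*c^4 + 4*c^3 + 5*c^2 - 24*c - 15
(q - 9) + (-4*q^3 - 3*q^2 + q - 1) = -4*q^3 - 3*q^2 + 2*q - 10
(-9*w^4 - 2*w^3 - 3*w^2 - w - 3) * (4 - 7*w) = 63*w^5 - 22*w^4 + 13*w^3 - 5*w^2 + 17*w - 12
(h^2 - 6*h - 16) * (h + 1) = h^3 - 5*h^2 - 22*h - 16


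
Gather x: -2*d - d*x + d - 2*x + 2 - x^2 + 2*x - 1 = -d*x - d - x^2 + 1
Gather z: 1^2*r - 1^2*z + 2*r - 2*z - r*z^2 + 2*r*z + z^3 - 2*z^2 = 3*r + z^3 + z^2*(-r - 2) + z*(2*r - 3)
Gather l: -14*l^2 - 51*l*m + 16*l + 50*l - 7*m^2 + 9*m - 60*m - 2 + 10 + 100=-14*l^2 + l*(66 - 51*m) - 7*m^2 - 51*m + 108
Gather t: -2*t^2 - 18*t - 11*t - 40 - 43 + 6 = -2*t^2 - 29*t - 77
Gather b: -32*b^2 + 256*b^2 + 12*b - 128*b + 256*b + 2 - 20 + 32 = 224*b^2 + 140*b + 14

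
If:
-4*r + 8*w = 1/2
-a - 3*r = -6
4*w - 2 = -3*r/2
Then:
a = 9/2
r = 1/2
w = 5/16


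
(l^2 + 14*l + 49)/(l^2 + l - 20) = (l^2 + 14*l + 49)/(l^2 + l - 20)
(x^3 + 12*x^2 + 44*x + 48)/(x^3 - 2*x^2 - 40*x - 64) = (x + 6)/(x - 8)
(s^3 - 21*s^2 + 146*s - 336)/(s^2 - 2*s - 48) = (s^2 - 13*s + 42)/(s + 6)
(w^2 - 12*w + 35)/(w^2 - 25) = (w - 7)/(w + 5)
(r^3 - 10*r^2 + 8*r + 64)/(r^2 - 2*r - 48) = (r^2 - 2*r - 8)/(r + 6)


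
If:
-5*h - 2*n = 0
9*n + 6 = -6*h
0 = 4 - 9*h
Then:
No Solution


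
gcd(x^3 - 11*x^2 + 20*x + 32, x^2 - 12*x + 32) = x^2 - 12*x + 32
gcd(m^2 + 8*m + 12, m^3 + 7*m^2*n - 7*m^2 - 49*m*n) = 1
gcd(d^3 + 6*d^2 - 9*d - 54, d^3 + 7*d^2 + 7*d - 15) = d + 3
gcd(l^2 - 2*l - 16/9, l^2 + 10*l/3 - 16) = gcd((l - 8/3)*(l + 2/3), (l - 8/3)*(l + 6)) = l - 8/3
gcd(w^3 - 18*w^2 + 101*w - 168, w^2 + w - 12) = w - 3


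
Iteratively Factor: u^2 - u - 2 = (u - 2)*(u + 1)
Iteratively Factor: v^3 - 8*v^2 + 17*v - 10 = (v - 1)*(v^2 - 7*v + 10) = (v - 2)*(v - 1)*(v - 5)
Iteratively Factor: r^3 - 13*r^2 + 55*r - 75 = (r - 5)*(r^2 - 8*r + 15) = (r - 5)*(r - 3)*(r - 5)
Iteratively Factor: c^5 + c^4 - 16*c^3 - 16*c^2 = (c - 4)*(c^4 + 5*c^3 + 4*c^2) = c*(c - 4)*(c^3 + 5*c^2 + 4*c) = c*(c - 4)*(c + 4)*(c^2 + c) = c*(c - 4)*(c + 1)*(c + 4)*(c)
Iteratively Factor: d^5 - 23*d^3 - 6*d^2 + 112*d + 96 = (d + 2)*(d^4 - 2*d^3 - 19*d^2 + 32*d + 48) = (d + 1)*(d + 2)*(d^3 - 3*d^2 - 16*d + 48) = (d - 3)*(d + 1)*(d + 2)*(d^2 - 16) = (d - 4)*(d - 3)*(d + 1)*(d + 2)*(d + 4)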